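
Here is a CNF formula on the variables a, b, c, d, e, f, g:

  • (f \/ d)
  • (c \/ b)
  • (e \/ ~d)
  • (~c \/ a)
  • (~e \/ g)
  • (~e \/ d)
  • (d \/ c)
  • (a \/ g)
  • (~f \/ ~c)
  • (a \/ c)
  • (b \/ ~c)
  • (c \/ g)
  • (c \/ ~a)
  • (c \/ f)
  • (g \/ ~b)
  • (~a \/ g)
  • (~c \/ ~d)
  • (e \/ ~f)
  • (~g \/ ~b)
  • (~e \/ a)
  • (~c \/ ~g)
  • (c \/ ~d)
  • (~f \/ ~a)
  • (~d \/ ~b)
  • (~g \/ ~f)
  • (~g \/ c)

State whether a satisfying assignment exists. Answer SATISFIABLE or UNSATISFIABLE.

UNSATISFIABLE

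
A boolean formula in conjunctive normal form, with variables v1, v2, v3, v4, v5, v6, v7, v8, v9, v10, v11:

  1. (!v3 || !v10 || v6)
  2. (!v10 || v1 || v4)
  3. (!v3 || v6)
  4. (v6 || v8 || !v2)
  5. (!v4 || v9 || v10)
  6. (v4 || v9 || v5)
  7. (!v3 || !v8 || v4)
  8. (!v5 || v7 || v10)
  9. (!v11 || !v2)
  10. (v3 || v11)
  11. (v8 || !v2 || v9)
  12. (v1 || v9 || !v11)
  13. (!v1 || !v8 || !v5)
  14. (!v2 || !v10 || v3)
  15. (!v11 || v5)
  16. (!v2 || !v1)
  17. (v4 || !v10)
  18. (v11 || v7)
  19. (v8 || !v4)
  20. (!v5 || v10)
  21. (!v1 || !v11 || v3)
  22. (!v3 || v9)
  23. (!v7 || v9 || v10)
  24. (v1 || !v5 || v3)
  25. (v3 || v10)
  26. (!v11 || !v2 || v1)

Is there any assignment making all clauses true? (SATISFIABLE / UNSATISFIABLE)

SATISFIABLE

v2 occurs only negated in the remaining clauses — set v2 = False.
Pure literal: v6 appears only positively; assign v6 = True.
Set v1 = False and propagate.
Branch on v3: take v3 = True.
  then v9 is forced to True.
The remaining clauses are satisfied by v4 = True, v5 = True, v7 = True, v8 = True, v10 = True, v11 = True.
Every clause has at least one true literal under this assignment.
So v1=F  v2=F  v3=T  v4=T  v5=T  v6=T  v7=T  v8=T  v9=T  v10=T  v11=T is a satisfying assignment.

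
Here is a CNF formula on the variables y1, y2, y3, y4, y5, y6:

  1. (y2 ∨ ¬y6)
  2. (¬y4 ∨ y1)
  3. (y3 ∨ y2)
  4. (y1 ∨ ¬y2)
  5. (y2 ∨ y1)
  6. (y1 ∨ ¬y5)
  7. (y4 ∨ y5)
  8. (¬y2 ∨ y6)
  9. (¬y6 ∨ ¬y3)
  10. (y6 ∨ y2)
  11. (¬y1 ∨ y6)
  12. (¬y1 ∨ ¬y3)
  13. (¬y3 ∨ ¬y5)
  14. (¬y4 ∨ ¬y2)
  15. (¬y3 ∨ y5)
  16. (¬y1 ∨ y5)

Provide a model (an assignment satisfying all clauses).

y1=1, y2=1, y3=0, y4=0, y5=1, y6=1

Check each clause:
  1. (¬y6 ∨ y2) — y2 is true.
  2. (y1 ∨ ¬y4) — y1 is true.
  3. (y2 ∨ y3) — y2 is true.
  4. (y1 ∨ ¬y2) — y1 is true.
  5. (y2 ∨ y1) — y1 is true.
  6. (y1 ∨ ¬y5) — y1 is true.
  7. (y4 ∨ y5) — y5 is true.
  8. (y6 ∨ ¬y2) — y6 is true.
  9. (¬y3 ∨ ¬y6) — ¬y3 is true.
  10. (y2 ∨ y6) — y2 is true.
  11. (¬y1 ∨ y6) — y6 is true.
  12. (¬y3 ∨ ¬y1) — ¬y3 is true.
  13. (¬y3 ∨ ¬y5) — ¬y3 is true.
  14. (¬y2 ∨ ¬y4) — ¬y4 is true.
  15. (y5 ∨ ¬y3) — y5 is true.
  16. (¬y1 ∨ y5) — y5 is true.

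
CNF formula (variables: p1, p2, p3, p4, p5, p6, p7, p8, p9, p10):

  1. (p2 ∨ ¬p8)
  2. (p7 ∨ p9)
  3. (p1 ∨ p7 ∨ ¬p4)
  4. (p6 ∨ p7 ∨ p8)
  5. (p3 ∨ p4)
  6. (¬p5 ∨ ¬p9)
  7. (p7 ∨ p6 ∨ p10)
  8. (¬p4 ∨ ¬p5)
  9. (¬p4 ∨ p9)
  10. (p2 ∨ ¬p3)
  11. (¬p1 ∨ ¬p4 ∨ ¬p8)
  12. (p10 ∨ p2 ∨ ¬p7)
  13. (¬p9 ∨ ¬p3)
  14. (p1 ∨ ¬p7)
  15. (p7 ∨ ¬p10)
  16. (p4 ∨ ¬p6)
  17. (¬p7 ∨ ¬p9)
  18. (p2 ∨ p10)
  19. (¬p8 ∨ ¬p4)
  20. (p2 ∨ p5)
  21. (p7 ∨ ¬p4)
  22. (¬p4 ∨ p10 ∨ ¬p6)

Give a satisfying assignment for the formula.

p1=True, p2=True, p3=True, p4=False, p5=True, p6=False, p7=True, p8=True, p9=False, p10=False

Check each clause:
  1. (¬p8 ∨ p2) — p2 is true.
  2. (p9 ∨ p7) — p7 is true.
  3. (p1 ∨ p7 ∨ ¬p4) — p1 is true.
  4. (p6 ∨ p8 ∨ p7) — p8 is true.
  5. (p3 ∨ p4) — p3 is true.
  6. (¬p5 ∨ ¬p9) — ¬p9 is true.
  7. (p6 ∨ p10 ∨ p7) — p7 is true.
  8. (¬p5 ∨ ¬p4) — ¬p4 is true.
  9. (¬p4 ∨ p9) — ¬p4 is true.
  10. (p2 ∨ ¬p3) — p2 is true.
  11. (¬p8 ∨ ¬p1 ∨ ¬p4) — ¬p4 is true.
  12. (p10 ∨ p2 ∨ ¬p7) — p2 is true.
  13. (¬p3 ∨ ¬p9) — ¬p9 is true.
  14. (¬p7 ∨ p1) — p1 is true.
  15. (¬p10 ∨ p7) — ¬p10 is true.
  16. (¬p6 ∨ p4) — ¬p6 is true.
  17. (¬p9 ∨ ¬p7) — ¬p9 is true.
  18. (p2 ∨ p10) — p2 is true.
  19. (¬p8 ∨ ¬p4) — ¬p4 is true.
  20. (p2 ∨ p5) — p2 is true.
  21. (¬p4 ∨ p7) — ¬p4 is true.
  22. (p10 ∨ ¬p4 ∨ ¬p6) — ¬p6 is true.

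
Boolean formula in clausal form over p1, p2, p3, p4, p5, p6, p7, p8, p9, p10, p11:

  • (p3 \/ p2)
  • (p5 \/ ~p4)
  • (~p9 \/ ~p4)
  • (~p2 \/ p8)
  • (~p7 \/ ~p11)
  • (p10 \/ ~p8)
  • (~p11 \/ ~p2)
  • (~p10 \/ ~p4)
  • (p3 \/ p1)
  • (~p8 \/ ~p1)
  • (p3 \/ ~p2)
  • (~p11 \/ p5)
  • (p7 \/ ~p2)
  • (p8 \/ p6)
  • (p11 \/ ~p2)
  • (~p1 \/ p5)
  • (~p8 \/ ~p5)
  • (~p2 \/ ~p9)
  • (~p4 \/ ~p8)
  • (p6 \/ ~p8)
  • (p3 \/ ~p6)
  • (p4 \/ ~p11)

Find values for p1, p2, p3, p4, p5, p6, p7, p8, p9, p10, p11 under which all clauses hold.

p3 occurs only positively in the remaining clauses — set p3 = True.
p9 occurs only negated in the remaining clauses — set p9 = False.
Try p1 = False.
Try p2 = False.
For the remaining variables, p4 = False, p5 = False, p6 = True, p7 = True, p8 = False, p10 = False, p11 = False works.
Check each clause:
  1. (p3 \/ p2) — p3 is true.
  2. (p5 \/ ~p4) — ~p4 is true.
  3. (~p9 \/ ~p4) — ~p4 is true.
  4. (~p2 \/ p8) — ~p2 is true.
  5. (~p11 \/ ~p7) — ~p11 is true.
  6. (p10 \/ ~p8) — ~p8 is true.
  7. (~p11 \/ ~p2) — ~p11 is true.
  8. (~p4 \/ ~p10) — ~p4 is true.
  9. (p3 \/ p1) — p3 is true.
  10. (~p1 \/ ~p8) — ~p8 is true.
  11. (p3 \/ ~p2) — p3 is true.
  12. (~p11 \/ p5) — ~p11 is true.
  13. (p7 \/ ~p2) — ~p2 is true.
  14. (p6 \/ p8) — p6 is true.
  15. (p11 \/ ~p2) — ~p2 is true.
  16. (p5 \/ ~p1) — ~p1 is true.
  17. (~p5 \/ ~p8) — ~p8 is true.
  18. (~p9 \/ ~p2) — ~p2 is true.
  19. (~p8 \/ ~p4) — ~p8 is true.
  20. (~p8 \/ p6) — ~p8 is true.
  21. (~p6 \/ p3) — p3 is true.
  22. (~p11 \/ p4) — ~p11 is true.

p1=0, p2=0, p3=1, p4=0, p5=0, p6=1, p7=1, p8=0, p9=0, p10=0, p11=0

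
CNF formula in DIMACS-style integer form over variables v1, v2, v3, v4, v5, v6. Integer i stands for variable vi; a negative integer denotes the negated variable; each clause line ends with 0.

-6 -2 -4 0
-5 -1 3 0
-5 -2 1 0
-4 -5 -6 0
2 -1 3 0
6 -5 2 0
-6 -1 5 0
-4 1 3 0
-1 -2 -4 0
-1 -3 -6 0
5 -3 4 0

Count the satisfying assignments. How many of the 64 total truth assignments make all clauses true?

Case analysis on v1 and v5:
  v1=1, v5=1: remaining (v2,v3,v4,v6) ∈ {(1,1,0,0)} — 1.
  v1=1, v5=0: remaining (v2,v3,v4,v6) ∈ {(0,1,1,0); (1,0,0,0)} — 2.
  v1=0, v5=1: remaining (v2,v3,v4,v6) ∈ {(0,0,0,1); (0,1,0,1)} — 2.
  v1=0, v5=0: 7 of the 16 assignments to (v2,v3,v4,v6) work.
Total: 1 + 2 + 2 + 7 = 12.

12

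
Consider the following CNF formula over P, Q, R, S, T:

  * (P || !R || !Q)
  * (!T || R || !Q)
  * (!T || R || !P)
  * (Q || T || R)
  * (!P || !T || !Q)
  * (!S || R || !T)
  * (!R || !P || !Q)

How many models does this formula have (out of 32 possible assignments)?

13

Case analysis on R and Q:
  R=1, Q=1: a clause becomes empty — 0.
  R=1, Q=0: P, S, T free → 2^3 = 8.
  R=0, Q=1: remaining (P,S,T) ∈ {(0,0,0); (0,1,0); (1,0,0); (1,1,0)} — 4.
  R=0, Q=0: remaining (P,S,T) ∈ {(0,0,1)} — 1.
Total: 0 + 8 + 4 + 1 = 13.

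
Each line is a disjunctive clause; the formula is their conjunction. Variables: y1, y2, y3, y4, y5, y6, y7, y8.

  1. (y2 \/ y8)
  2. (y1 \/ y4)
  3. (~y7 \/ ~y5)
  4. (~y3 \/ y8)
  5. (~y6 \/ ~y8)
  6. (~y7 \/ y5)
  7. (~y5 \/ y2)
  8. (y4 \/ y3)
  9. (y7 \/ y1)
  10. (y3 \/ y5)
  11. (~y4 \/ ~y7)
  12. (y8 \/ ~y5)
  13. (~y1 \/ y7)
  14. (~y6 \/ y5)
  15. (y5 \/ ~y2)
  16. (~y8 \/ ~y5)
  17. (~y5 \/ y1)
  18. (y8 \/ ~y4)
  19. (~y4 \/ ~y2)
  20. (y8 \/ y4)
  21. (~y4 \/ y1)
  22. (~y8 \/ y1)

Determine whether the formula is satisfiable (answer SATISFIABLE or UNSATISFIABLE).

UNSATISFIABLE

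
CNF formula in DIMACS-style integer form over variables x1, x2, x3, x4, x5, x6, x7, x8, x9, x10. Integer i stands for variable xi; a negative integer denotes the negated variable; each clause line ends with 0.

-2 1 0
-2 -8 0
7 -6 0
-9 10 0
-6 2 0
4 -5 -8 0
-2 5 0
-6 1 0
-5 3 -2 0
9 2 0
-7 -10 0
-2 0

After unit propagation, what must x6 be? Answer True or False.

False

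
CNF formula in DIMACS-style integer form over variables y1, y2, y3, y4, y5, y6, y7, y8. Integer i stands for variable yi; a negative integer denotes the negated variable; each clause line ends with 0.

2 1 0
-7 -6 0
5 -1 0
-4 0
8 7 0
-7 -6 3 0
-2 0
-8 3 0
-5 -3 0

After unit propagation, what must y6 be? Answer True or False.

(~y4) is a unit clause: y4 = False.
(~y2) stands alone — y2 = False.
(y1 \/ y2) with y2 = False leaves only y1, so y1 = True.
(y5 \/ ~y1): since y1 = True, the clause reduces to (y5). y5 = True.
From (~y3 \/ ~y5) and y5 = True: y3 = False.
From (y3 \/ ~y8) and y3 = False: y8 = False.
(y7 \/ y8): since y8 = False, the clause reduces to (y7). y7 = True.
In (~y6 \/ ~y7), ~y7 is now false; ~y6 must hold, so y6 = False.

False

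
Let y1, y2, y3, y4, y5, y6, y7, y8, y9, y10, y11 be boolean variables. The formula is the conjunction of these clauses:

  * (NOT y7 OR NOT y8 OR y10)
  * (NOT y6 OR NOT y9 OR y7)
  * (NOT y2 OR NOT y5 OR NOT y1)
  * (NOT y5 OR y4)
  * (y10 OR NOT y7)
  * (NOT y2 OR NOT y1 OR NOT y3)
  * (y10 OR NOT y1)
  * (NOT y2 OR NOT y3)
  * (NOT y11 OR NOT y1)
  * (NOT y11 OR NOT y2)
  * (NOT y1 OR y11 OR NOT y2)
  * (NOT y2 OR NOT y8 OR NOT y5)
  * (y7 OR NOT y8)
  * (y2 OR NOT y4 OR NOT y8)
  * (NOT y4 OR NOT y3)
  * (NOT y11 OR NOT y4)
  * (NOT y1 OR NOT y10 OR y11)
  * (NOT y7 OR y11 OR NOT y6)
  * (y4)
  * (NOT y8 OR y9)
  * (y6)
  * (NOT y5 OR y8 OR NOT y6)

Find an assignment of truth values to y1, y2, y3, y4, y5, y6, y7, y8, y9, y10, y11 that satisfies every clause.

y1=False, y2=False, y3=False, y4=True, y5=False, y6=True, y7=False, y8=False, y9=False, y10=False, y11=False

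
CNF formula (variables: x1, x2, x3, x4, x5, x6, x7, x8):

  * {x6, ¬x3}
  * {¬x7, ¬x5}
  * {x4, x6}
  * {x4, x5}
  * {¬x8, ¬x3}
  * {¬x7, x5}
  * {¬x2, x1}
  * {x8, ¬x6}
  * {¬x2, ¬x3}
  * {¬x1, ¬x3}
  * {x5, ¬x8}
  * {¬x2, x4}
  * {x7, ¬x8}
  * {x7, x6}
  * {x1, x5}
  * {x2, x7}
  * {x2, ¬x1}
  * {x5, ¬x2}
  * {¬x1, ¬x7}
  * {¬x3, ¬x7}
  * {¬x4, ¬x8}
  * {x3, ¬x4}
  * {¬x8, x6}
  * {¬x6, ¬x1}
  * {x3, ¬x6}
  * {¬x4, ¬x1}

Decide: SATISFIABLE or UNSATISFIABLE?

UNSATISFIABLE

x1 = True:
  propagation gives x3=False, x2=True, x4=True; an empty clause results — contradiction.
x1 = False:
  propagation gives x2=False, x5=True, x7=False; an empty clause results — contradiction.
Every branch closes, so no satisfying assignment exists.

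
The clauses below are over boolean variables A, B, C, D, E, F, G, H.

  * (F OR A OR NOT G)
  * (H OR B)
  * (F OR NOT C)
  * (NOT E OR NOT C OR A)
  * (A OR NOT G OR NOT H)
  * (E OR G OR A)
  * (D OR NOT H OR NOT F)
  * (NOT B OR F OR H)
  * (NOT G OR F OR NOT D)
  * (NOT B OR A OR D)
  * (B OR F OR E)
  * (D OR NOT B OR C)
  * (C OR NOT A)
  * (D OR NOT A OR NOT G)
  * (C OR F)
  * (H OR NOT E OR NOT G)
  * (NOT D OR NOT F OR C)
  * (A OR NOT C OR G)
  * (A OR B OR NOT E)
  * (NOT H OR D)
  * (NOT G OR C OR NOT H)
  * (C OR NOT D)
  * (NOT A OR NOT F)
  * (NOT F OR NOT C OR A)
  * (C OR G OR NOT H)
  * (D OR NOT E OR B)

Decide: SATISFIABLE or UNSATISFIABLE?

UNSATISFIABLE

A = True:
  propagation gives C=True, F=True; an empty clause results — contradiction.
A = False:
  C = True:
    propagation gives F=True; an empty clause results — contradiction.
  C = False:
    propagation gives F=True, D=False, H=False, B=True; an empty clause results — contradiction.
Every branch closes, so no satisfying assignment exists.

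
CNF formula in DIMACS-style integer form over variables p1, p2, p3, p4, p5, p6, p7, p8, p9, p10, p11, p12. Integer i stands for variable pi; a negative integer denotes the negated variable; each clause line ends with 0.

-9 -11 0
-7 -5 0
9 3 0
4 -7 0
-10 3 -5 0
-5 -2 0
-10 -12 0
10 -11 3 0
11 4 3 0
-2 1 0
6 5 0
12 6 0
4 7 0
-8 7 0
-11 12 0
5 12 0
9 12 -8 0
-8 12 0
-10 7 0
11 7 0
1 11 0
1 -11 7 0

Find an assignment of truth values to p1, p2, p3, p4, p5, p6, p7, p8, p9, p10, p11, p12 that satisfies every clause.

p1 occurs only positively in the remaining clauses — set p1 = True.
Pure literal: p2 appears only negated; assign p2 = False.
Try p3 = True.
For the remaining variables, p4 = True, p5 = False, p6 = True, p7 = True, p8 = True, p9 = True, p10 = False, p11 = False, p12 = True works.
Every clause has at least one true literal under this assignment.

p1=1, p2=0, p3=1, p4=1, p5=0, p6=1, p7=1, p8=1, p9=1, p10=0, p11=0, p12=1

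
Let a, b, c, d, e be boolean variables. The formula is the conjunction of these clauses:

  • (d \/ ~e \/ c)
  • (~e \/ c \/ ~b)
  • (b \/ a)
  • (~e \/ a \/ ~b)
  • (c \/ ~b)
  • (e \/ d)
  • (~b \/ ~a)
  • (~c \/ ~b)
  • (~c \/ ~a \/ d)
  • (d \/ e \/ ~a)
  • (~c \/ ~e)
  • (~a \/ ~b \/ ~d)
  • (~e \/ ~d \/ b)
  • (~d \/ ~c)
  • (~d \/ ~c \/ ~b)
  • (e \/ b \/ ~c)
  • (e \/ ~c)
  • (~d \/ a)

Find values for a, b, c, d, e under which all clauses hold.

a=True  b=False  c=False  d=True  e=False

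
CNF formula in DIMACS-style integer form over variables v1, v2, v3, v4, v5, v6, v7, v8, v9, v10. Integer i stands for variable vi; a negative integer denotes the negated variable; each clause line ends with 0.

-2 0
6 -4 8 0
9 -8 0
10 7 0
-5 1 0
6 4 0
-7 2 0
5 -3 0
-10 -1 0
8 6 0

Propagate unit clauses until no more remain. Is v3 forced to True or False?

(~v2) is a unit clause: v2 = False.
(~v7 | v2) with v2 = False leaves only ~v7, so v7 = False.
From (v7 | v10) and v7 = False: v10 = True.
(~v10 | ~v1): since v10 = True, the clause reduces to (~v1). v1 = False.
(~v5 | v1): since v1 = False, the clause reduces to (~v5). v5 = False.
(v5 | ~v3): since v5 = False, the clause reduces to (~v3). v3 = False.

False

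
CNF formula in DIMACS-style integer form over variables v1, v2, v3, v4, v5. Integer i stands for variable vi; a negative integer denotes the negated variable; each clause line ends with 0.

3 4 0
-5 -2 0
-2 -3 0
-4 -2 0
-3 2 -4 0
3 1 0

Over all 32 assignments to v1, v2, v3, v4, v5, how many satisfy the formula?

6

Satisfying assignments:
  v1=F v2=F v3=T v4=F v5=F
  v1=F v2=F v3=T v4=F v5=T
  v1=T v2=F v3=F v4=T v5=F
  v1=T v2=F v3=F v4=T v5=T
  v1=T v2=F v3=T v4=F v5=F
  v1=T v2=F v3=T v4=F v5=T
That's 6 in total.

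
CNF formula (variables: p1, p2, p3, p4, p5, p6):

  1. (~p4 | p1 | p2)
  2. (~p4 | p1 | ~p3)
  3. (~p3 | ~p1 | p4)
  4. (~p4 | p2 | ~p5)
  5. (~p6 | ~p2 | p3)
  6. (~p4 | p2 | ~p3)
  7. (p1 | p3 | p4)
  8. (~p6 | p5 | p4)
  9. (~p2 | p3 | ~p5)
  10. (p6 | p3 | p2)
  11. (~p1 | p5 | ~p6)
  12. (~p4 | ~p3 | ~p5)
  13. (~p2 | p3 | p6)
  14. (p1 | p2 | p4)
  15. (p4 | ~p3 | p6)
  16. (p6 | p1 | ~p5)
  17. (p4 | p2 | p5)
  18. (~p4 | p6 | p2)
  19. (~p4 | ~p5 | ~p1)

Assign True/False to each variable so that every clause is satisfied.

p1=F, p2=T, p3=T, p4=F, p5=T, p6=T

Try p1 = False.
Try p2 = True.
For the remaining variables, p3 = True, p4 = False, p5 = True, p6 = True works.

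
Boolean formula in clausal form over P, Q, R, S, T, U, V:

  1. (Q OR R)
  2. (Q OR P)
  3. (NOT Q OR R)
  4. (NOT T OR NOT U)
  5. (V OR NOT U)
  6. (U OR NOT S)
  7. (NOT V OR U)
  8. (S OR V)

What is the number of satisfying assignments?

6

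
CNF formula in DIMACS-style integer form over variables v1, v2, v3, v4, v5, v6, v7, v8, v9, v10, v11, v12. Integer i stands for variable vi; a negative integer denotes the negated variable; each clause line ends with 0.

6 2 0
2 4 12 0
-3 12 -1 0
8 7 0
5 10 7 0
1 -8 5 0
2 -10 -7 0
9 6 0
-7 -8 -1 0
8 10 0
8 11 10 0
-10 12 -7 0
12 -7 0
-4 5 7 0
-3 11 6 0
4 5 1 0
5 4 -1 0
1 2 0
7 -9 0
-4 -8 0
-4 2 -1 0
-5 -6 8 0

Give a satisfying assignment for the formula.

v1=F  v2=T  v3=F  v4=F  v5=T  v6=F  v7=T  v8=F  v9=T  v10=T  v11=T  v12=T

Check each clause:
  1. {v2, v6} — v2 is true.
  2. {v12, v4, v2} — v2 is true.
  3. {¬v3, v12, ¬v1} — v12 is true.
  4. {v8, v7} — v7 is true.
  5. {v5, v7, v10} — v10 is true.
  6. {v1, v5, ¬v8} — ¬v8 is true.
  7. {v2, ¬v7, ¬v10} — v2 is true.
  8. {v6, v9} — v9 is true.
  9. {¬v8, ¬v1, ¬v7} — ¬v8 is true.
  10. {v8, v10} — v10 is true.
  11. {v11, v10, v8} — v10 is true.
  12. {¬v7, ¬v10, v12} — v12 is true.
  13. {¬v7, v12} — v12 is true.
  14. {v5, v7, ¬v4} — ¬v4 is true.
  15. {v11, ¬v3, v6} — v11 is true.
  16. {v4, v1, v5} — v5 is true.
  17. {v4, v5, ¬v1} — v5 is true.
  18. {v1, v2} — v2 is true.
  19. {v7, ¬v9} — v7 is true.
  20. {¬v4, ¬v8} — ¬v8 is true.
  21. {¬v4, ¬v1, v2} — v2 is true.
  22. {¬v6, ¬v5, v8} — ¬v6 is true.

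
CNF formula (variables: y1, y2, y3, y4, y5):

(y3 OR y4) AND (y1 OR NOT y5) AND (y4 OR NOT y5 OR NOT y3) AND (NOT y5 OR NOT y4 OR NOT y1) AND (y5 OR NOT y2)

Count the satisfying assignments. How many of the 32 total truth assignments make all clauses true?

6

Satisfying assignments:
  y1=F y2=F y3=F y4=T y5=F
  y1=F y2=F y3=T y4=F y5=F
  y1=F y2=F y3=T y4=T y5=F
  y1=T y2=F y3=F y4=T y5=F
  y1=T y2=F y3=T y4=F y5=F
  y1=T y2=F y3=T y4=T y5=F
Count: 6.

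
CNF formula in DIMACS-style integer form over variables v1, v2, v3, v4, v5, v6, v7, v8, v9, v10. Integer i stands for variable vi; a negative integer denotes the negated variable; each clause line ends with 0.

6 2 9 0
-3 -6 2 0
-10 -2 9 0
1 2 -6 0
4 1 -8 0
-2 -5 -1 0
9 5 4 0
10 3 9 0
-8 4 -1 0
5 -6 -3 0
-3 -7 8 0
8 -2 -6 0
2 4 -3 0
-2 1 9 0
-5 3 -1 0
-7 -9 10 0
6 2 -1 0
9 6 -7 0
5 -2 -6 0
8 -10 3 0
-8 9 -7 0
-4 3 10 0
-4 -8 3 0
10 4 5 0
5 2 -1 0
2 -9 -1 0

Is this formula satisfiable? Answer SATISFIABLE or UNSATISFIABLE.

SATISFIABLE

Pure literal: v7 appears only negated; assign v7 = False.
Set v1 = False and propagate.
Set v2 = False and propagate.
  then v6 is forced to False.
  then v9 is forced to True.
Try v3 = True.
  then v4 is forced to True.
v5, v8, v10 are now unconstrained; take v5 = True, v8 = False, v10 = True.
So v1 = False, v2 = False, v3 = True, v4 = True, v5 = True, v6 = False, v7 = False, v8 = False, v9 = True, v10 = True is a satisfying assignment.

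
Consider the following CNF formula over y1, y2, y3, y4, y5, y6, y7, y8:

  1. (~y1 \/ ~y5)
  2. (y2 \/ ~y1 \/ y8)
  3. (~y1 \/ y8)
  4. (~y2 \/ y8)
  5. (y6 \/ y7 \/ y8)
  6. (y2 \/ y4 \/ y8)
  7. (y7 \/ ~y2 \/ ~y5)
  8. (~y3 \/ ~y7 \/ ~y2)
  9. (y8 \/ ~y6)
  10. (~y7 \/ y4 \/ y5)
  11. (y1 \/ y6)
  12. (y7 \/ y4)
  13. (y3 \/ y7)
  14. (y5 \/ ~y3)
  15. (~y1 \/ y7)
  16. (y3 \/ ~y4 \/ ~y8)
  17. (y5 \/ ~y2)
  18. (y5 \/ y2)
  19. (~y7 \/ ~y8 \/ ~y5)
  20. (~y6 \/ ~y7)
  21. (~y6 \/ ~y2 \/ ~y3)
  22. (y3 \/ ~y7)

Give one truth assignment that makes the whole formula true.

y1 = False, y2 = False, y3 = True, y4 = True, y5 = True, y6 = True, y7 = False, y8 = True

Set y1 = False and propagate.
  then y6 is forced to True.
  then y8 is forced to True.
  then y7 is forced to False.
  then y4 is forced to True.
  then y3 is forced to True.
  then y5 is forced to True.
  then y2 is forced to False.
Every clause has at least one true literal under this assignment.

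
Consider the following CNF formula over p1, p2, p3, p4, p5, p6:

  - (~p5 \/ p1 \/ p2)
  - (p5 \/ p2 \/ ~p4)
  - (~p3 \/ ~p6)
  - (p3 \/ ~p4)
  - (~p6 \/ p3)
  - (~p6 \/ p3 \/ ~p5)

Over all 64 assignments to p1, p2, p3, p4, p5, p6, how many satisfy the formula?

Split on p3, then p5.
  p3=1, p5=1: p4 free; 3 ways for (p1,p2,p6) × 2^1 = 6.
  p3=1, p5=0: p1 free; 3 ways for (p2,p4,p6) × 2^1 = 6.
  p3=0, p5=1: remaining (p1,p2,p4,p6) ∈ {(0,1,0,0); (1,0,0,0); (1,1,0,0)} — 3.
  p3=0, p5=0: remaining (p1,p2,p4,p6) ∈ {(0,0,0,0); (0,1,0,0); (1,0,0,0); (1,1,0,0)} — 4.
Total: 6 + 6 + 3 + 4 = 19.

19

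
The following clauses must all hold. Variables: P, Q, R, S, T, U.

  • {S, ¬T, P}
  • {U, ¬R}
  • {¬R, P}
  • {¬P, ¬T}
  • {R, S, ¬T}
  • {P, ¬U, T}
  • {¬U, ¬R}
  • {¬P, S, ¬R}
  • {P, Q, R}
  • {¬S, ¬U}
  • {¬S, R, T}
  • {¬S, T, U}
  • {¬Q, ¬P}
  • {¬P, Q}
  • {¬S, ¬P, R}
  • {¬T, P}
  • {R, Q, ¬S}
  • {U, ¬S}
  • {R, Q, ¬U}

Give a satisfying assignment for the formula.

P=F  Q=T  R=F  S=F  T=F  U=F

Check each clause:
  1. {¬T, S, P} — ¬T is true.
  2. {¬R, U} — ¬R is true.
  3. {¬R, P} — ¬R is true.
  4. {¬T, ¬P} — ¬T is true.
  5. {R, ¬T, S} — ¬T is true.
  6. {P, ¬U, T} — ¬U is true.
  7. {¬R, ¬U} — ¬U is true.
  8. {S, ¬P, ¬R} — ¬R is true.
  9. {P, R, Q} — Q is true.
  10. {¬U, ¬S} — ¬U is true.
  11. {T, ¬S, R} — ¬S is true.
  12. {U, ¬S, T} — ¬S is true.
  13. {¬P, ¬Q} — ¬P is true.
  14. {Q, ¬P} — Q is true.
  15. {¬S, R, ¬P} — ¬S is true.
  16. {P, ¬T} — ¬T is true.
  17. {Q, ¬S, R} — Q is true.
  18. {¬S, U} — ¬S is true.
  19. {Q, R, ¬U} — ¬U is true.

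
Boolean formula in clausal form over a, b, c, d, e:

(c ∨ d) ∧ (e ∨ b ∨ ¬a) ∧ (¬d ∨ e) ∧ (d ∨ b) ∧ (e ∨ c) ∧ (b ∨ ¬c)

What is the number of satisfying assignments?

10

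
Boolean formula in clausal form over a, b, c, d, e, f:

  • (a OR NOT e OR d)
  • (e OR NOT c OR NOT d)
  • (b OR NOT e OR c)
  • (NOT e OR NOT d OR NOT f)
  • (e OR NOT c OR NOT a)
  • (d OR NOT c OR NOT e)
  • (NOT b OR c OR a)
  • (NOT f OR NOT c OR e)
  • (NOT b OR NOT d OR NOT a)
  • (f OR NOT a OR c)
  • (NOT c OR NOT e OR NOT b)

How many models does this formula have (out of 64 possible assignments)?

12

Case analysis on c and e:
  c=T, e=T: remaining (a,b,d,f) ∈ {(F,F,T,F); (T,F,T,F)} — 2.
  c=T, e=F: remaining (a,b,d,f) ∈ {(F,F,F,F); (F,T,F,F)} — 2.
  c=F, e=T: remaining (a,b,d,f) ∈ {(T,T,F,T)} — 1.
  c=F, e=F: 7 of the 16 assignments to (a,b,d,f) work.
Total: 2 + 2 + 1 + 7 = 12.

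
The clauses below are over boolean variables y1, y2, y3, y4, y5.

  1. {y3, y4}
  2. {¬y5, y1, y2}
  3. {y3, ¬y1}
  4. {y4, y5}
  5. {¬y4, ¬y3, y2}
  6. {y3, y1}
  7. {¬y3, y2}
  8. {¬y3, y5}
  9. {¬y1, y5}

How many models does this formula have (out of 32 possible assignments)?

The models are:
  y1=F y2=T y3=T y4=F y5=T
  y1=F y2=T y3=T y4=T y5=T
  y1=T y2=T y3=T y4=F y5=T
  y1=T y2=T y3=T y4=T y5=T
Count: 4.

4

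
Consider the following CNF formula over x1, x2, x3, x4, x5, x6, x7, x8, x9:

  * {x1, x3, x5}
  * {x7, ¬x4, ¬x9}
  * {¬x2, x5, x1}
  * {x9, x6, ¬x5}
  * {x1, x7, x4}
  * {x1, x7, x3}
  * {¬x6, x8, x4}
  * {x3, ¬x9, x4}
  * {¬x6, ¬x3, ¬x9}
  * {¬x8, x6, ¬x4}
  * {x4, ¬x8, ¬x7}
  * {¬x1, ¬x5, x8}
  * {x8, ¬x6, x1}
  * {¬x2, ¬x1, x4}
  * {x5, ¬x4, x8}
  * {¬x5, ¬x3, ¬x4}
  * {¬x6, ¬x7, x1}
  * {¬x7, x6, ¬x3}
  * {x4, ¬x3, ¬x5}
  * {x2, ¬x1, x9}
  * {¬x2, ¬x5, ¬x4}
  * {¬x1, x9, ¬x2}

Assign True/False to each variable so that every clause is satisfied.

x1 = True  x2 = False  x3 = True  x4 = False  x5 = False  x6 = False  x7 = False  x8 = True  x9 = True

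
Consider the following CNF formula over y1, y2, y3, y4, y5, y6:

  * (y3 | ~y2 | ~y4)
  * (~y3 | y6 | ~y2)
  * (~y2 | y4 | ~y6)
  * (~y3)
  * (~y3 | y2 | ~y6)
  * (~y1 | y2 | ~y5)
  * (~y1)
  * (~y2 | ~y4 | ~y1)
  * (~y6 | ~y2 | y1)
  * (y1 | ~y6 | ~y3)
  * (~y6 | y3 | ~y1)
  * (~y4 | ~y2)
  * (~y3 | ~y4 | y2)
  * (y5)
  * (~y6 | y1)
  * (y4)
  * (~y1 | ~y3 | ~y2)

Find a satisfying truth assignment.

y1 = F, y2 = F, y3 = F, y4 = T, y5 = T, y6 = F

Check each clause:
  1. (~y2 | ~y4 | y3) — ~y2 is true.
  2. (y6 | ~y3 | ~y2) — ~y3 is true.
  3. (y4 | ~y6 | ~y2) — ~y6 is true.
  4. (~y3) — ~y3 is true.
  5. (~y3 | y2 | ~y6) — ~y6 is true.
  6. (y2 | ~y1 | ~y5) — ~y1 is true.
  7. (~y1) — ~y1 is true.
  8. (~y1 | ~y4 | ~y2) — ~y1 is true.
  9. (~y2 | ~y6 | y1) — ~y6 is true.
  10. (~y3 | ~y6 | y1) — ~y6 is true.
  11. (~y1 | ~y6 | y3) — ~y6 is true.
  12. (~y4 | ~y2) — ~y2 is true.
  13. (y2 | ~y4 | ~y3) — ~y3 is true.
  14. (y5) — y5 is true.
  15. (y1 | ~y6) — ~y6 is true.
  16. (y4) — y4 is true.
  17. (~y2 | ~y1 | ~y3) — ~y3 is true.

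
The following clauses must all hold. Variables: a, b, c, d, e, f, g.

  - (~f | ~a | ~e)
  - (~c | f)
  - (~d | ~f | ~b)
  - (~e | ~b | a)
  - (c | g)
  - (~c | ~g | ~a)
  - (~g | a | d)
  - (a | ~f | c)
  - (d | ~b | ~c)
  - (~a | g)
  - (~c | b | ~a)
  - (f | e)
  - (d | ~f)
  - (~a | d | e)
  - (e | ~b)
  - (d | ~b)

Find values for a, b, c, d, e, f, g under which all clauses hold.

Branch on a: take a = True.
  then g is forced to True.
  then c is forced to False.
For the remaining variables, b = False, d = False, e = True, f = False works.
Every clause has at least one true literal under this assignment.
Check each clause:
  1. (~e | ~f | ~a) — ~f is true.
  2. (~c | f) — ~c is true.
  3. (~b | ~d | ~f) — ~f is true.
  4. (~e | ~b | a) — a is true.
  5. (g | c) — g is true.
  6. (~g | ~c | ~a) — ~c is true.
  7. (~g | d | a) — a is true.
  8. (a | ~f | c) — a is true.
  9. (~c | d | ~b) — ~c is true.
  10. (g | ~a) — g is true.
  11. (~c | b | ~a) — ~c is true.
  12. (e | f) — e is true.
  13. (d | ~f) — ~f is true.
  14. (e | d | ~a) — e is true.
  15. (~b | e) — e is true.
  16. (d | ~b) — ~b is true.

a=T, b=F, c=F, d=F, e=T, f=F, g=T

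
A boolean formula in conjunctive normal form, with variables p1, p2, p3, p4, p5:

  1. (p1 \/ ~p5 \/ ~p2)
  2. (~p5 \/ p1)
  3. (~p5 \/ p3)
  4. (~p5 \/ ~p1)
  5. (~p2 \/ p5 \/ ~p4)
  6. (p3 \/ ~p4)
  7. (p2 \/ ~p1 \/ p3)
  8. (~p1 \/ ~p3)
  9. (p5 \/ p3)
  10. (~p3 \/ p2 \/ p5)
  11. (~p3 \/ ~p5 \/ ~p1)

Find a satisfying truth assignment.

p1 = False, p2 = True, p3 = True, p4 = False, p5 = False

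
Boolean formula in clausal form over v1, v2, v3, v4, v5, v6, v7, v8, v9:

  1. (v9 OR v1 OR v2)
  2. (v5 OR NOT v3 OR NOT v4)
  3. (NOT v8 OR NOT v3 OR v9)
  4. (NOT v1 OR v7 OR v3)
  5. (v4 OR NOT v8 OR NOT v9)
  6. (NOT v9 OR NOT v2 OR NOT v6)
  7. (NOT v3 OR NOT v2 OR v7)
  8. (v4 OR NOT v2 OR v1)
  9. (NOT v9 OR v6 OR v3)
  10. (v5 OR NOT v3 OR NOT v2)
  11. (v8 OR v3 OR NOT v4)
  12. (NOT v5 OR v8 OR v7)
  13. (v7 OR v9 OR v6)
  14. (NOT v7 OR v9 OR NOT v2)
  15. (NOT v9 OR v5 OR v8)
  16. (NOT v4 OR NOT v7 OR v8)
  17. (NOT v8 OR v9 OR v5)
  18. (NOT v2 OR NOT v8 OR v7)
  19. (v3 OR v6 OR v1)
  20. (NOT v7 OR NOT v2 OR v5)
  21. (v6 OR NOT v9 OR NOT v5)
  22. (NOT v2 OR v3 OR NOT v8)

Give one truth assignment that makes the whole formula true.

v1=True, v2=False, v3=True, v4=False, v5=True, v6=True, v7=True, v8=False, v9=False

Check each clause:
  1. (v9 OR v1 OR v2) — v1 is true.
  2. (v5 OR NOT v3 OR NOT v4) — v5 is true.
  3. (NOT v3 OR v9 OR NOT v8) — NOT v8 is true.
  4. (NOT v1 OR v3 OR v7) — v3 is true.
  5. (NOT v9 OR NOT v8 OR v4) — NOT v8 is true.
  6. (NOT v2 OR NOT v6 OR NOT v9) — NOT v2 is true.
  7. (v7 OR NOT v2 OR NOT v3) — NOT v2 is true.
  8. (NOT v2 OR v1 OR v4) — v1 is true.
  9. (v3 OR v6 OR NOT v9) — v3 is true.
  10. (NOT v3 OR v5 OR NOT v2) — v5 is true.
  11. (v8 OR v3 OR NOT v4) — v3 is true.
  12. (NOT v5 OR v7 OR v8) — v7 is true.
  13. (v9 OR v7 OR v6) — v6 is true.
  14. (NOT v2 OR v9 OR NOT v7) — NOT v2 is true.
  15. (v8 OR NOT v9 OR v5) — v5 is true.
  16. (NOT v7 OR v8 OR NOT v4) — NOT v4 is true.
  17. (v5 OR NOT v8 OR v9) — NOT v8 is true.
  18. (v7 OR NOT v2 OR NOT v8) — NOT v8 is true.
  19. (v6 OR v1 OR v3) — v1 is true.
  20. (NOT v2 OR NOT v7 OR v5) — v5 is true.
  21. (NOT v9 OR v6 OR NOT v5) — v6 is true.
  22. (v3 OR NOT v8 OR NOT v2) — NOT v8 is true.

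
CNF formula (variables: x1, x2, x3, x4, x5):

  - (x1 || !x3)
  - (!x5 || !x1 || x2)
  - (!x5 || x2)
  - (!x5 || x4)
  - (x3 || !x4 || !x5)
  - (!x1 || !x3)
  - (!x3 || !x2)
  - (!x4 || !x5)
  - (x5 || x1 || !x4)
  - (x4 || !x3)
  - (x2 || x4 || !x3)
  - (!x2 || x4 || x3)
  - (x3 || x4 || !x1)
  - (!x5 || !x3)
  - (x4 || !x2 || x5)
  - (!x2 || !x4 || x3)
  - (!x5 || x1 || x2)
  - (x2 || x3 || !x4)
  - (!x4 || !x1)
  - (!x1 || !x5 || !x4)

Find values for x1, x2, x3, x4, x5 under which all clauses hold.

x1=F, x2=F, x3=F, x4=F, x5=F

Set x1 = False and propagate.
  then x3 is forced to False.
Try x2 = False.
  then x5 is forced to False.
  then x4 is forced to False.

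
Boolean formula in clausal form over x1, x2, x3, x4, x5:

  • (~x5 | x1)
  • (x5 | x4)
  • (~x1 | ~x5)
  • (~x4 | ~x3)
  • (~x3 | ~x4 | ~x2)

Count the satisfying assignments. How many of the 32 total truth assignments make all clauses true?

4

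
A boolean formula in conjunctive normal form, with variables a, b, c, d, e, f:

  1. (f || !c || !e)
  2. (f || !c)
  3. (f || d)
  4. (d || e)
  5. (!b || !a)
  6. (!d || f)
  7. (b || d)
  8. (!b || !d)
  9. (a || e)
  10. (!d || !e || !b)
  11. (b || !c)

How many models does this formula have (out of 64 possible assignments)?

The models are:
  a=0 b=0 c=0 d=1 e=1 f=1
  a=0 b=1 c=0 d=0 e=1 f=1
  a=0 b=1 c=1 d=0 e=1 f=1
  a=1 b=0 c=0 d=1 e=0 f=1
  a=1 b=0 c=0 d=1 e=1 f=1
Count: 5.

5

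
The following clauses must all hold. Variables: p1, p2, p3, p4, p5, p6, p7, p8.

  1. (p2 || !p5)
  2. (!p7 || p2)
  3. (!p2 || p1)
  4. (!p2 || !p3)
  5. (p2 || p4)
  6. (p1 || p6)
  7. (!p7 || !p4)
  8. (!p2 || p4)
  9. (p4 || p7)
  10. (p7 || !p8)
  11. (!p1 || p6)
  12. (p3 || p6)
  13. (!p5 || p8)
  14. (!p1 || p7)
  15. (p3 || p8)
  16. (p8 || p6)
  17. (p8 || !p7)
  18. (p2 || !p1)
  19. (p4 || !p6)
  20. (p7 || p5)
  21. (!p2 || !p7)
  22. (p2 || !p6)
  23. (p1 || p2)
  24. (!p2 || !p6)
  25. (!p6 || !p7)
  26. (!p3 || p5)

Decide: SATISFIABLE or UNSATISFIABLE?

UNSATISFIABLE

p2 = True:
  propagation gives p1=True, p3=False, p4=True, p7=False; an empty clause results — contradiction.
p2 = False:
  propagation gives p5=False, p7=False; an empty clause results — contradiction.
Every branch closes, so no satisfying assignment exists.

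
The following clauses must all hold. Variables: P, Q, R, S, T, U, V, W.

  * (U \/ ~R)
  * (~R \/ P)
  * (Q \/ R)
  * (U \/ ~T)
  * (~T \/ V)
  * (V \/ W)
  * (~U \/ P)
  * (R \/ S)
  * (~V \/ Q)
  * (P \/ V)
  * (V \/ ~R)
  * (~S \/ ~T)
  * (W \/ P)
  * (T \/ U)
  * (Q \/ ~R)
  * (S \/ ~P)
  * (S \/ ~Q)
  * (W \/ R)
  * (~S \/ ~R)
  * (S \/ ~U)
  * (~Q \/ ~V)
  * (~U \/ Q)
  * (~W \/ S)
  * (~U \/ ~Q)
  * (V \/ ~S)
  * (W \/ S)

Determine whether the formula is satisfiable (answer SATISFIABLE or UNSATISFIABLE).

S = True:
  propagation gives T=False, U=True, P=True, R=False; an empty clause results — contradiction.
S = False:
  propagation gives R=True, U=True; an empty clause results — contradiction.
Every branch closes, so no satisfying assignment exists.

UNSATISFIABLE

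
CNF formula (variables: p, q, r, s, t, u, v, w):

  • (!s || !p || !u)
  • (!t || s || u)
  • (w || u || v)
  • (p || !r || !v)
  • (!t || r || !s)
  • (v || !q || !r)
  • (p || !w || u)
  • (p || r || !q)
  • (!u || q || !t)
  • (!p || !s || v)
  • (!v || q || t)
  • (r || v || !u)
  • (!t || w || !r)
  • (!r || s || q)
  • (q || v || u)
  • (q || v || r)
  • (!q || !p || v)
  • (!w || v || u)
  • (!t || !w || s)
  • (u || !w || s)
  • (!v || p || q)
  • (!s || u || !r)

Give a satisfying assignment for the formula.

p=T, q=T, r=F, s=F, t=F, u=T, v=T, w=T

Check each clause:
  1. (!s || !u || !p) — !s is true.
  2. (!t || u || s) — !t is true.
  3. (v || u || w) — w is true.
  4. (p || !v || !r) — p is true.
  5. (!t || r || !s) — !t is true.
  6. (v || !q || !r) — !r is true.
  7. (!w || u || p) — p is true.
  8. (!q || r || p) — p is true.
  9. (q || !u || !t) — q is true.
  10. (!s || !p || v) — !s is true.
  11. (!v || t || q) — q is true.
  12. (v || r || !u) — v is true.
  13. (!r || !t || w) — w is true.
  14. (s || !r || q) — q is true.
  15. (u || v || q) — q is true.
  16. (q || r || v) — q is true.
  17. (!q || !p || v) — v is true.
  18. (v || u || !w) — u is true.
  19. (s || !w || !t) — !t is true.
  20. (s || u || !w) — u is true.
  21. (q || p || !v) — p is true.
  22. (!s || u || !r) — !s is true.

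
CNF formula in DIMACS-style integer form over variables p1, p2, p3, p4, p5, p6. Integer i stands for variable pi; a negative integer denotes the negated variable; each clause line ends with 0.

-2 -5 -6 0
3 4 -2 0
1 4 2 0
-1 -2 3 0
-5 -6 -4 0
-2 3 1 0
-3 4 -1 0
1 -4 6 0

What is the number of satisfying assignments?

Split on p1, then p2.
  p1=T, p2=T: remaining (p3,p4,p5,p6) ∈ {(T,T,F,F); (T,T,F,T); (T,T,T,F)} — 3.
  p1=T, p2=F: 10 of the 16 assignments to (p3,p4,p5,p6) work.
  p1=F, p2=T: remaining (p3,p4,p5,p6) ∈ {(T,F,F,F); (T,F,F,T); (T,F,T,F); (T,T,F,T)} — 4.
  p1=F, p2=F: remaining (p3,p4,p5,p6) ∈ {(F,T,F,T); (T,T,F,T)} — 2.
Total: 3 + 10 + 4 + 2 = 19.

19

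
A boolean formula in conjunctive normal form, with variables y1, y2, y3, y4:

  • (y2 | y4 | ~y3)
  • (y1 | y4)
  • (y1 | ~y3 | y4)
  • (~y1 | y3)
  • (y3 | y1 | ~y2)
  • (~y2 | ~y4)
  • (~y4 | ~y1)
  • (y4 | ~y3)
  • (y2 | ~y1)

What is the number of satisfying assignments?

2

The models are:
  y1=0 y2=0 y3=0 y4=1
  y1=0 y2=0 y3=1 y4=1
That's 2 in total.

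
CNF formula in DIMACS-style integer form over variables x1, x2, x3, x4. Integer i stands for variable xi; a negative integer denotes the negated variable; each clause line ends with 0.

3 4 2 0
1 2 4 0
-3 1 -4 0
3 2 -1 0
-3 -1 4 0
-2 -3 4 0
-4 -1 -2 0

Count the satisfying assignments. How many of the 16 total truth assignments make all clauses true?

5

The models are:
  x1=F x2=F x3=F x4=T
  x1=F x2=T x3=F x4=F
  x1=F x2=T x3=F x4=T
  x1=T x2=F x3=T x4=T
  x1=T x2=T x3=F x4=F
Count: 5.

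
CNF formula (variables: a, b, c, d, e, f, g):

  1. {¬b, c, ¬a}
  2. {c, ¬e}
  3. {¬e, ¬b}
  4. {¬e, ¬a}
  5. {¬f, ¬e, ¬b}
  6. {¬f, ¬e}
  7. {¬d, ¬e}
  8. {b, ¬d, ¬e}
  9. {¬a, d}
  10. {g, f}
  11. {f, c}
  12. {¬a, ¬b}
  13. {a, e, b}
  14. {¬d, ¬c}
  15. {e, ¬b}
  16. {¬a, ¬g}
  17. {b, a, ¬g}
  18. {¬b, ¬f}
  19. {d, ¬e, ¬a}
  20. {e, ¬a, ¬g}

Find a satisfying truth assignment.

a=True, b=False, c=False, d=True, e=False, f=True, g=False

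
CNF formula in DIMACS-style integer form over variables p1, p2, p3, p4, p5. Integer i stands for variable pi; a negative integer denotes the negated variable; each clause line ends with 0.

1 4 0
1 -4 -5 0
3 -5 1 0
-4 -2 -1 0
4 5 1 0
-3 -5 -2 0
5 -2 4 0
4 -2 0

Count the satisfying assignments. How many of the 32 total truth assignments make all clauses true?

12

Split on p4, then p1.
  p4=T, p1=T: remaining (p2,p3,p5) ∈ {(F,F,F); (F,F,T); (F,T,F); (F,T,T)} — 4.
  p4=T, p1=F: remaining (p2,p3,p5) ∈ {(F,F,F); (F,T,F); (T,F,F); (T,T,F)} — 4.
  p4=F, p1=T: remaining (p2,p3,p5) ∈ {(F,F,F); (F,F,T); (F,T,F); (F,T,T)} — 4.
  p4=F, p1=F: a clause becomes empty — 0.
Total: 4 + 4 + 4 + 0 = 12.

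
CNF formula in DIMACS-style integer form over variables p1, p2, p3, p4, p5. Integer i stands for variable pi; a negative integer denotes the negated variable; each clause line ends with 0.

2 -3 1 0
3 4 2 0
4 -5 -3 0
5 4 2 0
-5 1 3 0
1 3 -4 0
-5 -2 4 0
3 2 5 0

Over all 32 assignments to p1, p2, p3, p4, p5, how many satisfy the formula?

Case analysis on p3 and p2:
  p3=1, p2=1: p1 free; 3 ways for (p4,p5) × 2^1 = 6.
  p3=1, p2=0: remaining (p1,p4,p5) ∈ {(1,1,0); (1,1,1)} — 2.
  p3=0, p2=1: remaining (p1,p4,p5) ∈ {(0,0,0); (1,0,0); (1,1,0); (1,1,1)} — 4.
  p3=0, p2=0: remaining (p1,p4,p5) ∈ {(1,1,1)} — 1.
Total: 6 + 2 + 4 + 1 = 13.

13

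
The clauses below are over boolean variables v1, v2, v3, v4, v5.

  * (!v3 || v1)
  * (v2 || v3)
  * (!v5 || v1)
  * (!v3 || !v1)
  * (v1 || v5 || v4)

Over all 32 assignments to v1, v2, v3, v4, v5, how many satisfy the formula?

5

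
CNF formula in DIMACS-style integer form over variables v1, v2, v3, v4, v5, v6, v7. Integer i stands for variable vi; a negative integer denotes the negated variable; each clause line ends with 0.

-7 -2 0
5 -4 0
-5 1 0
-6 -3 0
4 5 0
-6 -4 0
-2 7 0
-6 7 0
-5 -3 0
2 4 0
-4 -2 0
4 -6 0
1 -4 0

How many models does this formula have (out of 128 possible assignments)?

2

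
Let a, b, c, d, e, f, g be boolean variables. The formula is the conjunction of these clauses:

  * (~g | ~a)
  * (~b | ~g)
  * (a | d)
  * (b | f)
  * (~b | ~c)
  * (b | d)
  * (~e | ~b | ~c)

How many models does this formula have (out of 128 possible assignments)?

Case analysis on b and a:
  b=1, a=1: forces c=0; g=0; d, e, f free → 2^3 = 8.
  b=1, a=0: remaining (c,d,e,f,g) ∈ {(0,1,0,0,0); (0,1,0,1,0); (0,1,1,0,0); (0,1,1,1,0)} — 4.
  b=0, a=1: remaining (c,d,e,f,g) ∈ {(0,1,0,1,0); (0,1,1,1,0); (1,1,0,1,0); (1,1,1,1,0)} — 4.
  b=0, a=0: forces d=1; f=1; c, e, g free → 2^3 = 8.
Total: 8 + 4 + 4 + 8 = 24.

24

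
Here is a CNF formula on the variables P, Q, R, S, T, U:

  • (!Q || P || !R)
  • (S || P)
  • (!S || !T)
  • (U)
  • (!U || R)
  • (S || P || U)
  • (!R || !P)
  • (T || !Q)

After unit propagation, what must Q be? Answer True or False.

False

(U) is a unit clause: U = True.
From (R || !U) and U = True: R = True.
(!P || !R) with R = True leaves only !P, so P = False.
From (!R || !Q || P) and P = False, R = True: Q = False.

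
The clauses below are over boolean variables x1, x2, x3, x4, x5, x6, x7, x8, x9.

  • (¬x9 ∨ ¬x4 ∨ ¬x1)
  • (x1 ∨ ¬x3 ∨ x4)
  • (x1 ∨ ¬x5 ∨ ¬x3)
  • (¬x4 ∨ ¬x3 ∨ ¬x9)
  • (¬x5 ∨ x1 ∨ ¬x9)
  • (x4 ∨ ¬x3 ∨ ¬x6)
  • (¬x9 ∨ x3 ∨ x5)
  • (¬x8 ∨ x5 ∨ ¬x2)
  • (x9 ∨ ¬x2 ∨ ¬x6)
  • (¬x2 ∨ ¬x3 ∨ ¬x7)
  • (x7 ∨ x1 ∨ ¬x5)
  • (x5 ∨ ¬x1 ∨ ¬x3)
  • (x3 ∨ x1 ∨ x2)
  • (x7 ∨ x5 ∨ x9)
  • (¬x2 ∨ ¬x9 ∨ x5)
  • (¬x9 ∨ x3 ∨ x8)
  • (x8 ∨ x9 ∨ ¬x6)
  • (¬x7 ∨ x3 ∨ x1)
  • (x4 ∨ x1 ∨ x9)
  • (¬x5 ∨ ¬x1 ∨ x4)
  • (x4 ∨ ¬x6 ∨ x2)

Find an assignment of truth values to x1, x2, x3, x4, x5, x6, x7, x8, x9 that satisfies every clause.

x1=True  x2=False  x3=False  x4=False  x5=False  x6=False  x7=True  x8=False  x9=False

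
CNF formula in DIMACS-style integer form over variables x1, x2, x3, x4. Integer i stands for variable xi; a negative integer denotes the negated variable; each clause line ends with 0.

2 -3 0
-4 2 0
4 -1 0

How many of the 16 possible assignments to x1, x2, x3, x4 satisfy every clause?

The models are:
  x1=0 x2=0 x3=0 x4=0
  x1=0 x2=1 x3=0 x4=0
  x1=0 x2=1 x3=0 x4=1
  x1=0 x2=1 x3=1 x4=0
  x1=0 x2=1 x3=1 x4=1
  x1=1 x2=1 x3=0 x4=1
  x1=1 x2=1 x3=1 x4=1
That's 7 in total.

7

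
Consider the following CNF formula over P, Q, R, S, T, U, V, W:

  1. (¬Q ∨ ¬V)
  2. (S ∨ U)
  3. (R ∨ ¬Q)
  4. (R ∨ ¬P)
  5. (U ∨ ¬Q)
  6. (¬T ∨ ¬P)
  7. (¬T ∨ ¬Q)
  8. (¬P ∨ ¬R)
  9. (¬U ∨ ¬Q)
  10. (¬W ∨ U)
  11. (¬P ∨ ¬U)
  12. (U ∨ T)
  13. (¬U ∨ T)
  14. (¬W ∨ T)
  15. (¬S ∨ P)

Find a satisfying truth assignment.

P=F, Q=F, R=F, S=F, T=T, U=T, V=F, W=F

Check each clause:
  1. (¬Q ∨ ¬V) — ¬V is true.
  2. (S ∨ U) — U is true.
  3. (R ∨ ¬Q) — ¬Q is true.
  4. (¬P ∨ R) — ¬P is true.
  5. (U ∨ ¬Q) — ¬Q is true.
  6. (¬T ∨ ¬P) — ¬P is true.
  7. (¬T ∨ ¬Q) — ¬Q is true.
  8. (¬R ∨ ¬P) — ¬R is true.
  9. (¬Q ∨ ¬U) — ¬Q is true.
  10. (U ∨ ¬W) — ¬W is true.
  11. (¬U ∨ ¬P) — ¬P is true.
  12. (T ∨ U) — T is true.
  13. (¬U ∨ T) — T is true.
  14. (¬W ∨ T) — ¬W is true.
  15. (¬S ∨ P) — ¬S is true.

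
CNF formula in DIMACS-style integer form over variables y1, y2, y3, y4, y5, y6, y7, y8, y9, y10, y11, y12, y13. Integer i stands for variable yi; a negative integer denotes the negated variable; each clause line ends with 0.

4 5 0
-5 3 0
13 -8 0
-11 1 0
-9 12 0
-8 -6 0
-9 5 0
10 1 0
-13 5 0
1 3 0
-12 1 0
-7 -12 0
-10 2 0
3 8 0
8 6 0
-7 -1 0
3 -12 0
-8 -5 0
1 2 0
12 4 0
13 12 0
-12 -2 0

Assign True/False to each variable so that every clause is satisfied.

Pure literal: y3 appears only positively; assign y3 = True.
Pure literal: y4 appears only positively; assign y4 = True.
Try y1 = True.
  then y7 is forced to False.
For the remaining variables, y2 = False, y5 = True, y6 = True, y8 = False, y9 = False, y10 = False, y11 = True, y12 = True, y13 = False works.

y1=T, y2=F, y3=T, y4=T, y5=T, y6=T, y7=F, y8=F, y9=F, y10=F, y11=T, y12=T, y13=F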